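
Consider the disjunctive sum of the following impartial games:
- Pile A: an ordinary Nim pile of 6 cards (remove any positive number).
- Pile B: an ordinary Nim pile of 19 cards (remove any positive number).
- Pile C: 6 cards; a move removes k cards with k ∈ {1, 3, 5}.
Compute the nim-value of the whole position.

21

Pile A is a plain Nim pile of size 6, so its Grundy value is 6.
Pile B is a plain Nim pile of size 19, so its Grundy value is 19.
Grundy values for pile C (subtraction set {1, 3, 5}):
k:     0  1  2  3  4  5  6
g(k):  0  1  0  1  0  1  0
So g(6) = 0.
By the Sprague-Grundy theorem, the Grundy value of a sum of independent games is the XOR of the component values.
Combined value = 6 ⊕ 19 ⊕ 0 = 21.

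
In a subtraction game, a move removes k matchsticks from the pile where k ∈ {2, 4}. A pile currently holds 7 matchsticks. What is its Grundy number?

0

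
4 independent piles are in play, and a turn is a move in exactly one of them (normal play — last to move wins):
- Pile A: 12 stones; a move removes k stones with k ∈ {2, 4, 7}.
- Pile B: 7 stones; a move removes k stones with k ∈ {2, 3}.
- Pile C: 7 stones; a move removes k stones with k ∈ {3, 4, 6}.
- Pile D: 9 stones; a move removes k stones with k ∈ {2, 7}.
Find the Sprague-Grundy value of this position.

3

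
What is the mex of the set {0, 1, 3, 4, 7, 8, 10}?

2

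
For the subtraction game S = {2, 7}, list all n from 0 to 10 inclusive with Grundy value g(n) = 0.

0, 1, 4, 5, 9, 10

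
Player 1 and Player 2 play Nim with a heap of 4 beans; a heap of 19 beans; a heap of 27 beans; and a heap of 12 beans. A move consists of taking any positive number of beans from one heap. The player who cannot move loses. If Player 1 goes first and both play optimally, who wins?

Bitwise XOR of the heap sizes:
  00100  (4)
  10011  (19)
  11011  (27)
  01100  (12)
  -----
  00000  (0)
The nim-sum is 0, so this is a P-position: the player to move is in a losing position under optimal play; Player 1 is about to move from it and so loses — Player 2 wins.

Player 2 wins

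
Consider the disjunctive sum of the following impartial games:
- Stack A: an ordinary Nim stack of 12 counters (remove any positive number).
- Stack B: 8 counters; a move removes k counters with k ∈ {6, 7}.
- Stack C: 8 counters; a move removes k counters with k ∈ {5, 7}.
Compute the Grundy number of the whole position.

12

Stack A is a plain Nim stack of size 12, so its Grundy value is 12.
Grundy values for stack B (subtraction set {6, 7}):
g(0) = mex{} = 0
g(1) = mex{} = 0
g(2) = mex{} = 0
g(3) = mex{} = 0
g(4) = mex{} = 0
g(5) = mex{} = 0
g(6) = mex{0} = 1
g(7) = mex{0} = 1
g(8) = mex{0} = 1
So g(8) = 1.
For stack C, compute g(0), g(1), … with moves {5, 7}:
g(0) = mex{} = 0
g(1) = mex{} = 0
g(2) = mex{} = 0
g(3) = mex{} = 0
g(4) = mex{} = 0
g(5) = mex{0} = 1
g(6) = mex{0} = 1
g(7) = mex{0} = 1
g(8) = mex{0} = 1
So g(8) = 1.
By the Sprague-Grundy theorem, the Grundy value of a sum of independent games is the XOR of the component values.
Combined value = 12 ⊕ 1 ⊕ 1 = 12.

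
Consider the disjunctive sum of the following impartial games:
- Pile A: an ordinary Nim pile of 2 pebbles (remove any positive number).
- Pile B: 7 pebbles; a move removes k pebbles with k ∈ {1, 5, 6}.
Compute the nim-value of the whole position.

1

Pile A is a plain Nim pile of size 2, so its Grundy value is 2.
For pile B, compute g(0), g(1), … with moves {1, 5, 6}:
k:     0  1  2  3  4  5  6  7
g(k):  0  1  0  1  0  1  2  3
So g(7) = 3.
The value of a disjunctive sum is the nim-sum of the parts.
Combined value = 2 XOR 3 = 1.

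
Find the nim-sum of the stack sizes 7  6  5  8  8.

Nim-sum: 7 ⊕ 6 ⊕ 5 ⊕ 8 ⊕ 8 = 4.

4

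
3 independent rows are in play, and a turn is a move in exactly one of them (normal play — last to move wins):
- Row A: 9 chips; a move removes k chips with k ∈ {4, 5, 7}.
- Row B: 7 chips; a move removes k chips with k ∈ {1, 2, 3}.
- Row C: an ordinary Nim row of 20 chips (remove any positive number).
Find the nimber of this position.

Grundy values for row A (subtraction set {4, 5, 7}):
k:     0  1  2  3  4  5  6  7  8  9
g(k):  0  0  0  0  1  1  1  1  2  2
So g(9) = 2.
Build the Grundy sequence for row B with g(k) = mex{g(k−s) : s ∈ {1, 2, 3}, s ≤ k}:
k:     0  1  2  3  4  5  6  7
g(k):  0  1  2  3  0  1  2  3
So g(7) = 3.
Row C is a plain Nim row of size 20, so its Grundy value is 20.
By the Sprague-Grundy theorem, the Grundy value of a sum of independent games is the XOR of the component values.
Combined value = 2 XOR 3 XOR 20 = 21.

21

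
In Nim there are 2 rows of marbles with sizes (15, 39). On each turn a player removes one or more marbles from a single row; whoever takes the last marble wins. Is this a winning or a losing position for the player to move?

Winning position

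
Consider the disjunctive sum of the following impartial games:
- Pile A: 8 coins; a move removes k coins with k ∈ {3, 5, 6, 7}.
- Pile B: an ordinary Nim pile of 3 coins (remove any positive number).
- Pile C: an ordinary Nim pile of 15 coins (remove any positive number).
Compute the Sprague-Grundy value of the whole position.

14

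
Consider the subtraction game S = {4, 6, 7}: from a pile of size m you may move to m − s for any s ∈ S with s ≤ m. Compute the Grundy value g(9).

Build the Grundy sequence with g(k) = mex{g(k−s) : s ∈ {4, 6, 7}, s ≤ k}:
g(0) = mex{} = 0
g(1) = mex{} = 0
g(2) = mex{} = 0
g(3) = mex{} = 0
g(4) = mex{0} = 1
g(5) = mex{0} = 1
g(6) = mex{0} = 1
g(7) = mex{0} = 1
g(8) = mex{0,1} = 2
g(9) = mex{0,1} = 2
So g(9) = 2.

2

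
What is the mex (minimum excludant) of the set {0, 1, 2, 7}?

3

The values 0, 1, 2 are all present; 3 is the first non-negative integer missing from the set.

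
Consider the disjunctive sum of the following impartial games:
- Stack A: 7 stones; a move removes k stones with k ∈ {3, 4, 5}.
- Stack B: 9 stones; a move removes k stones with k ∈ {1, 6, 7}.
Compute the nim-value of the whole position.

1

Build the Grundy sequence for stack A with g(k) = mex{g(k−s) : s ∈ {3, 4, 5}, s ≤ k}:
g(0) = mex{} = 0
g(1) = mex{} = 0
g(2) = mex{} = 0
g(3) = mex{0} = 1
g(4) = mex{0} = 1
g(5) = mex{0} = 1
g(6) = mex{0,1} = 2
g(7) = mex{0,1} = 2
So g(7) = 2.
Build the Grundy sequence for stack B with g(k) = mex{g(k−s) : s ∈ {1, 6, 7}, s ≤ k}:
g(0) = mex{} = 0
g(1) = mex{0} = 1
g(2) = mex{1} = 0
g(3) = mex{0} = 1
g(4) = mex{1} = 0
g(5) = mex{0} = 1
g(6) = mex{0,1} = 2
g(7) = mex{0,1,2} = 3
g(8) = mex{0,1,3} = 2
g(9) = mex{0,1,2} = 3
So g(9) = 3.
The value of a disjunctive sum is the nim-sum of the parts.
Combined value = 2 XOR 3 = 1.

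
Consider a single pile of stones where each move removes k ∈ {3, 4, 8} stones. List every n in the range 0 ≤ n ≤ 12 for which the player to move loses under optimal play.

Grundy values for subtraction set {3, 4, 8}:
k:     0  1  2  3  4  5  6  7  8  9 10 11 12
g(k):  0  0  0  1  1  1  2  0  2  3  1  3  0
The P-positions (g = 0) in 0..12 are 0, 1, 2, 7, 12.

0, 1, 2, 7, 12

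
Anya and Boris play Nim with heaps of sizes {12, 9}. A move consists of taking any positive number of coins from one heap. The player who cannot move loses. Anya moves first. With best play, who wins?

Anya wins

Nim-sum: 12 ^ 9 = 5.
The nim-sum is 5 ≠ 0, so this is an N-position: the player to move can win; Anya has a winning move.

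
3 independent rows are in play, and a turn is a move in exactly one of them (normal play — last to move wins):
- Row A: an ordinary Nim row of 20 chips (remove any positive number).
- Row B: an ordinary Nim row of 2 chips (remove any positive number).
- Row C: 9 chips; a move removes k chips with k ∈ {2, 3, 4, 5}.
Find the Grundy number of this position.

Row A is a plain Nim row of size 20, so its Grundy value is 20.
Row B is a plain Nim row of size 2, so its Grundy value is 2.
For row C, compute g(0), g(1), … with moves {2, 3, 4, 5}:
g(0) = mex{} = 0
g(1) = mex{} = 0
g(2) = mex{0} = 1
g(3) = mex{0} = 1
g(4) = mex{0,1} = 2
g(5) = mex{0,1} = 2
g(6) = mex{0,1,2} = 3
g(7) = mex{1,2} = 0
g(8) = mex{1,2,3} = 0
g(9) = mex{0,2,3} = 1
So g(9) = 1.
By the Sprague-Grundy theorem, the Grundy value of a sum of independent games is the XOR of the component values.
Combined value = 20 XOR 2 XOR 1 = 23.

23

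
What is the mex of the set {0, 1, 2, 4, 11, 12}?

3

The values 0, 1, 2 are all present; 3 is the first non-negative integer missing from the set.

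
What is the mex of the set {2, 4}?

0 is not in the set, so the mex is 0.

0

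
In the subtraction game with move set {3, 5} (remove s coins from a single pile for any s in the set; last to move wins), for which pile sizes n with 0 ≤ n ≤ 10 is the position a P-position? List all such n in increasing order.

0, 1, 2, 8, 9, 10

Grundy values for subtraction set {3, 5}:
g(0) = mex{} = 0
g(1) = mex{} = 0
g(2) = mex{} = 0
g(3) = mex{0} = 1
g(4) = mex{0} = 1
g(5) = mex{0} = 1
g(6) = mex{0,1} = 2
g(7) = mex{0,1} = 2
g(8) = mex{1} = 0
g(9) = mex{1,2} = 0
g(10) = mex{1,2} = 0
The P-positions (g = 0) in 0..10 are 0, 1, 2, 8, 9, 10.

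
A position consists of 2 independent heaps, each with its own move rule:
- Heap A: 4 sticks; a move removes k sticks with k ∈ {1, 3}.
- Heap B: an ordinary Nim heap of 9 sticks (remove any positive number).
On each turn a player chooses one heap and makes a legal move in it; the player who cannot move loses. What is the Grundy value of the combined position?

9

For heap A, compute g(0), g(1), … with moves {1, 3}:
g(0) = mex{} = 0
g(1) = mex{0} = 1
g(2) = mex{1} = 0
g(3) = mex{0} = 1
g(4) = mex{1} = 0
So g(4) = 0.
Heap B is a plain Nim heap of size 9, so its Grundy value is 9.
By the Sprague-Grundy theorem, the Grundy value of a sum of independent games is the XOR of the component values.
Combined value = 0 ⊕ 9 = 9.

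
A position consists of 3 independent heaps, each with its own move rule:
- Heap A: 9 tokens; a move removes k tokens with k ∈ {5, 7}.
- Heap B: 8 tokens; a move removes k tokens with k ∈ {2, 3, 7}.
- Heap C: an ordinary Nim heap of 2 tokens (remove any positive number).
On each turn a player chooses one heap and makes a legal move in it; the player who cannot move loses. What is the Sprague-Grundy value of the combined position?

2

Grundy values for heap A (subtraction set {5, 7}):
k:     0  1  2  3  4  5  6  7  8  9
g(k):  0  0  0  0  0  1  1  1  1  1
So g(9) = 1.
For heap B, compute g(0), g(1), … with moves {2, 3, 7}:
k:     0  1  2  3  4  5  6  7  8
g(k):  0  0  1  1  2  0  0  1  1
So g(8) = 1.
Heap C is a plain Nim heap of size 2, so its Grundy value is 2.
By the Sprague-Grundy theorem, the Grundy value of a sum of independent games is the XOR of the component values.
Combined value = 1 XOR 1 XOR 2 = 2.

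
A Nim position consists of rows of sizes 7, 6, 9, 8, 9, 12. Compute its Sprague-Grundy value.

Write each in binary and XOR column by column:
  0111  (7)
  0110  (6)
  1001  (9)
  1000  (8)
  1001  (9)
  1100  (12)
  ----
  0101  (5)

5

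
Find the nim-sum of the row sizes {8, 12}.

4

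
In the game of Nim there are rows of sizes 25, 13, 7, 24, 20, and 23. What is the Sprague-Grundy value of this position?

Compute the nim-sum pairwise:
25 ^ 13 = 20
20 ^ 7 = 19
19 ^ 24 = 11
11 ^ 20 = 31
31 ^ 23 = 8

8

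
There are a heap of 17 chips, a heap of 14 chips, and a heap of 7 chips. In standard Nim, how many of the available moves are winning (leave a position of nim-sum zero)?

1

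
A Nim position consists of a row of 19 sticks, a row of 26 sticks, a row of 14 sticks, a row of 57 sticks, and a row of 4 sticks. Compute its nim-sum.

58

Bitwise XOR of the heap sizes:
  010011  (19)
  011010  (26)
  001110  (14)
  111001  (57)
  000100  (4)
  ------
  111010  (58)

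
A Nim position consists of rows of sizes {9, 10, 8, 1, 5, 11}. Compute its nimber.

Nim-sum: 9 XOR 10 XOR 8 XOR 1 XOR 5 XOR 11 = 4.

4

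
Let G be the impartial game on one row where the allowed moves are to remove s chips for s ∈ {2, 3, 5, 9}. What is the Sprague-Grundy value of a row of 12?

Build the Grundy sequence with g(k) = mex{g(k−s) : s ∈ {2, 3, 5, 9}, s ≤ k}:
g(0) = mex{} = 0
g(1) = mex{} = 0
g(2) = mex{0} = 1
g(3) = mex{0} = 1
g(4) = mex{0,1} = 2
g(5) = mex{0,1} = 2
g(6) = mex{0,1,2} = 3
g(7) = mex{1,2} = 0
g(8) = mex{1,2,3} = 0
g(9) = mex{0,2,3} = 1
g(10) = mex{0,2} = 1
g(11) = mex{0,1,3} = 2
g(12) = mex{0,1} = 2
So g(12) = 2.

2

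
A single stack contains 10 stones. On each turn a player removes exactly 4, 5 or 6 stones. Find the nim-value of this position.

0

Compute g(0), g(1), … for moves {4, 5, 6}:
g(0) = mex{} = 0
g(1) = mex{} = 0
g(2) = mex{} = 0
g(3) = mex{} = 0
g(4) = mex{0} = 1
g(5) = mex{0} = 1
g(6) = mex{0} = 1
g(7) = mex{0} = 1
g(8) = mex{0,1} = 2
g(9) = mex{0,1} = 2
g(10) = mex{1} = 0
So g(10) = 0.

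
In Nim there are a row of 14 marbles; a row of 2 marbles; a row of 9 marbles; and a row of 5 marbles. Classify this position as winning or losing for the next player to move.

Nim-sum: 14 XOR 2 XOR 9 XOR 5 = 0.
The nim-sum is 0, so this is a P-position: the player to move is in a losing position under optimal play.

Losing position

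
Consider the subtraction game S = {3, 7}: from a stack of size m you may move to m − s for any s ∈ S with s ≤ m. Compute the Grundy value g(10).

0

Grundy values for subtraction set {3, 7}:
k:     0  1  2  3  4  5  6  7  8  9 10
g(k):  0  0  0  1  1  1  0  2  2  1  0
So g(10) = 0.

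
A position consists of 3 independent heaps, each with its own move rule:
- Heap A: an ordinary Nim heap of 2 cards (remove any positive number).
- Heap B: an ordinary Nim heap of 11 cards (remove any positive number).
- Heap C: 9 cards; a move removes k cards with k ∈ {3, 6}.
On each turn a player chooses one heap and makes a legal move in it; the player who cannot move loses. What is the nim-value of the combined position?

9

Heap A is a plain Nim heap of size 2, so its Grundy value is 2.
Heap B is a plain Nim heap of size 11, so its Grundy value is 11.
For heap C, compute g(0), g(1), … with moves {3, 6}:
g(0) = mex{} = 0
g(1) = mex{} = 0
g(2) = mex{} = 0
g(3) = mex{0} = 1
g(4) = mex{0} = 1
g(5) = mex{0} = 1
g(6) = mex{0,1} = 2
g(7) = mex{0,1} = 2
g(8) = mex{0,1} = 2
g(9) = mex{1,2} = 0
So g(9) = 0.
The value of a disjunctive sum is the nim-sum of the parts.
Combined value = 2 XOR 11 XOR 0 = 9.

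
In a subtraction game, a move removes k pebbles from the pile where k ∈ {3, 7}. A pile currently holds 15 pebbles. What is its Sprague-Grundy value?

1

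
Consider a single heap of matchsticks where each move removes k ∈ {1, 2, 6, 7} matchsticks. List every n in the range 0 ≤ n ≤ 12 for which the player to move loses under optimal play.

Build the Grundy sequence with g(k) = mex{g(k−s) : s ∈ {1, 2, 6, 7}, s ≤ k}:
k:     0  1  2  3  4  5  6  7  8  9 10 11 12
g(k):  0  1  2  0  1  2  3  4  0  1  2  0  1
The P-positions (g = 0) in 0..12 are 0, 3, 8, 11.

0, 3, 8, 11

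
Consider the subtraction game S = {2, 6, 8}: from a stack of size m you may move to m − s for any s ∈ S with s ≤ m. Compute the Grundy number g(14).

0

Build the Grundy sequence with g(k) = mex{g(k−s) : s ∈ {2, 6, 8}, s ≤ k}:
g(0) = mex{} = 0
g(1) = mex{} = 0
g(2) = mex{0} = 1
g(3) = mex{0} = 1
g(4) = mex{1} = 0
g(5) = mex{1} = 0
g(6) = mex{0} = 1
g(7) = mex{0} = 1
g(8) = mex{0,1} = 2
g(9) = mex{0,1} = 2
g(10) = mex{0,1,2} = 3
g(11) = mex{0,1,2} = 3
g(12) = mex{0,1,3} = 2
g(13) = mex{0,1,3} = 2
g(14) = mex{1,2} = 0
So g(14) = 0.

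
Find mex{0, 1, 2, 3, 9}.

4

The values 0, 1, 2, 3 are all present; 4 is the first non-negative integer missing from the set.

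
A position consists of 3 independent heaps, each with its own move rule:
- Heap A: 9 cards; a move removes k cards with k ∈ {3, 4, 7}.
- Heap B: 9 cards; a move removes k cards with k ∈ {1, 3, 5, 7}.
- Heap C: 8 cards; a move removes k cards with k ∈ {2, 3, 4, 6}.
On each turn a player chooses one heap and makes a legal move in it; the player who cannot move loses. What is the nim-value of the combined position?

Build the Grundy sequence for heap A with g(k) = mex{g(k−s) : s ∈ {3, 4, 7}, s ≤ k}:
k:     0  1  2  3  4  5  6  7  8  9
g(k):  0  0  0  1  1  1  2  2  2  3
So g(9) = 3.
For heap B, compute g(0), g(1), … with moves {1, 3, 5, 7}:
k:     0  1  2  3  4  5  6  7  8  9
g(k):  0  1  0  1  0  1  0  1  0  1
So g(9) = 1.
For heap C, compute g(0), g(1), … with moves {2, 3, 4, 6}:
g(0) = mex{} = 0
g(1) = mex{} = 0
g(2) = mex{0} = 1
g(3) = mex{0} = 1
g(4) = mex{0,1} = 2
g(5) = mex{0,1} = 2
g(6) = mex{0,1,2} = 3
g(7) = mex{0,1,2} = 3
g(8) = mex{1,2,3} = 0
So g(8) = 0.
The value of a disjunctive sum is the nim-sum of the parts.
Combined value = 3 XOR 1 XOR 0 = 2.

2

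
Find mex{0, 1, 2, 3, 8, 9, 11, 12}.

4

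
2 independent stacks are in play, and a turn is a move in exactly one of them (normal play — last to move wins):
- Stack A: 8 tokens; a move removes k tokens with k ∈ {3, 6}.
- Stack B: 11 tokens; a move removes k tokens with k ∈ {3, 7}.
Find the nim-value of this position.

2

Build the Grundy sequence for stack A with g(k) = mex{g(k−s) : s ∈ {3, 6}, s ≤ k}:
k:     0  1  2  3  4  5  6  7  8
g(k):  0  0  0  1  1  1  2  2  2
So g(8) = 2.
Grundy values for stack B (subtraction set {3, 7}):
k:     0  1  2  3  4  5  6  7  8  9 10 11
g(k):  0  0  0  1  1  1  0  2  2  1  0  0
So g(11) = 0.
The value of a disjunctive sum is the nim-sum of the parts.
Combined value = 2 ⊕ 0 = 2.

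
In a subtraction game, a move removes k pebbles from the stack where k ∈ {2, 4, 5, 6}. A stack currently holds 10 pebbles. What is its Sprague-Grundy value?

Compute g(0), g(1), … for moves {2, 4, 5, 6}:
k:     0  1  2  3  4  5  6  7  8  9 10
g(k):  0  0  1  1  2  2  3  3  0  0  1
So g(10) = 1.

1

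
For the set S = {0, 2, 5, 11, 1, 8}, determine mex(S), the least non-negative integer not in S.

The values 0, 1, 2 are all present; 3 is the first non-negative integer missing from the set.

3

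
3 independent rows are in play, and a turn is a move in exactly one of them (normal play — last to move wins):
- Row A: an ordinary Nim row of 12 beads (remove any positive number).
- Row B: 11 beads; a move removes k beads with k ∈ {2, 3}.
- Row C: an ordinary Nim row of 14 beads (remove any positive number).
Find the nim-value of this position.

Row A is a plain Nim row of size 12, so its Grundy value is 12.
For row B, compute g(0), g(1), … with moves {2, 3}:
k:     0  1  2  3  4  5  6  7  8  9 10 11
g(k):  0  0  1  1  2  0  0  1  1  2  0  0
So g(11) = 0.
Row C is a plain Nim row of size 14, so its Grundy value is 14.
The value of a disjunctive sum is the nim-sum of the parts.
Combined value = 12 ⊕ 0 ⊕ 14 = 2.

2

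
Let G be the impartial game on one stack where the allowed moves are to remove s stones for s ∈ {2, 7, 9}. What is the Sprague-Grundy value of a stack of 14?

3

Build the Grundy sequence with g(k) = mex{g(k−s) : s ∈ {2, 7, 9}, s ≤ k}:
k:     0  1  2  3  4  5  6  7  8  9 10 11 12 13 14
g(k):  0  0  1  1  0  0  1  1  2  2  3  3  2  2  3
So g(14) = 3.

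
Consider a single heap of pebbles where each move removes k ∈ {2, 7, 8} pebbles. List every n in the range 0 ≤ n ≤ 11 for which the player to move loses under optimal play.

0, 1, 4, 5, 10

Build the Grundy sequence with g(k) = mex{g(k−s) : s ∈ {2, 7, 8}, s ≤ k}:
g(0) = mex{} = 0
g(1) = mex{} = 0
g(2) = mex{0} = 1
g(3) = mex{0} = 1
g(4) = mex{1} = 0
g(5) = mex{1} = 0
g(6) = mex{0} = 1
g(7) = mex{0} = 1
g(8) = mex{0,1} = 2
g(9) = mex{0,1} = 2
g(10) = mex{1,2} = 0
g(11) = mex{0,1,2} = 3
The P-positions (g = 0) in 0..11 are 0, 1, 4, 5, 10.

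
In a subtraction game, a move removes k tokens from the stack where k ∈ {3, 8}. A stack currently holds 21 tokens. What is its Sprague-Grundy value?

1

Build the Grundy sequence with g(k) = mex{g(k−s) : s ∈ {3, 8}, s ≤ k}:
k:     0  1  2  3  4  5  6  7  8  9 10 11 12 13 14 15 16 17 18 19 20 21
g(k):  0  0  0  1  1  1  0  0  2  1  1  0  0  0  1  1  1  0  0  2  1  1
So g(21) = 1.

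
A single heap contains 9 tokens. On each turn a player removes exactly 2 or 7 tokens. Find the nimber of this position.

0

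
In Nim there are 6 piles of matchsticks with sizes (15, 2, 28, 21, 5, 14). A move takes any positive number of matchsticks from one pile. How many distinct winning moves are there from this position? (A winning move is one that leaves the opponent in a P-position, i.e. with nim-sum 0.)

Nim-sum: 15 ⊕ 2 ⊕ 28 ⊕ 21 ⊕ 5 ⊕ 14 = 15.
The overall nim-sum is X = 15. A pile of size p has a winning move iff p XOR X < p (reduce it to p XOR X).
  15: 15 XOR 15 = 0 < 15 — winning move (to 0).
  2: 2 XOR 15 = 13 ≥ 2 — no move.
  28: 28 XOR 15 = 19 < 28 — winning move (to 19).
  21: 21 XOR 15 = 26 ≥ 21 — no move.
  5: 5 XOR 15 = 10 ≥ 5 — no move.
  14: 14 XOR 15 = 1 < 14 — winning move (to 1).
That gives 3 winning moves.

3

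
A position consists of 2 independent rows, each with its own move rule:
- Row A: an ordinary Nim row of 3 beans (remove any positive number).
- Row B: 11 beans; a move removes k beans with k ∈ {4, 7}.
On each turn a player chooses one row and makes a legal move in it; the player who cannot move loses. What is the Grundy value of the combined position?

3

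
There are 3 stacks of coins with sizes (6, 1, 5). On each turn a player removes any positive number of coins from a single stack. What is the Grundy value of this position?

2

Nim-sum: 6 ^ 1 ^ 5 = 2.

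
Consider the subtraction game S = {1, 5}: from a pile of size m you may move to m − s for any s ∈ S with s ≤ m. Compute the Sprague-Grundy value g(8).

Build the Grundy sequence with g(k) = mex{g(k−s) : s ∈ {1, 5}, s ≤ k}:
g(0) = mex{} = 0
g(1) = mex{0} = 1
g(2) = mex{1} = 0
g(3) = mex{0} = 1
g(4) = mex{1} = 0
g(5) = mex{0} = 1
g(6) = mex{1} = 0
g(7) = mex{0} = 1
g(8) = mex{1} = 0
So g(8) = 0.

0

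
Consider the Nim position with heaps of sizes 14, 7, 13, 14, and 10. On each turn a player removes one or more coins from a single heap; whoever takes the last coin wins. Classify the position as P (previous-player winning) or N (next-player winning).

Nim-sum: 14 ^ 7 ^ 13 ^ 14 ^ 10 = 0.
The nim-sum is 0, so this is a P-position: the player to move is in a losing position under optimal play.

P-position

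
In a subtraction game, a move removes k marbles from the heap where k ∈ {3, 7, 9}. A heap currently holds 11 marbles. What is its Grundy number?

3

Compute g(0), g(1), … for moves {3, 7, 9}:
g(0) = mex{} = 0
g(1) = mex{} = 0
g(2) = mex{} = 0
g(3) = mex{0} = 1
g(4) = mex{0} = 1
g(5) = mex{0} = 1
g(6) = mex{1} = 0
g(7) = mex{0,1} = 2
g(8) = mex{0,1} = 2
g(9) = mex{0} = 1
g(10) = mex{0,1,2} = 3
g(11) = mex{0,1,2} = 3
So g(11) = 3.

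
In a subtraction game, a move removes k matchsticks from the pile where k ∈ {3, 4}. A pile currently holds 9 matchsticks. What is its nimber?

0

Grundy values for subtraction set {3, 4}:
g(0) = mex{} = 0
g(1) = mex{} = 0
g(2) = mex{} = 0
g(3) = mex{0} = 1
g(4) = mex{0} = 1
g(5) = mex{0} = 1
g(6) = mex{0,1} = 2
g(7) = mex{1} = 0
g(8) = mex{1} = 0
g(9) = mex{1,2} = 0
So g(9) = 0.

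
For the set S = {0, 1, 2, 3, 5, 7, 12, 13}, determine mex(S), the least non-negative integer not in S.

4

The values 0, 1, 2, 3 are all present; 4 is the first non-negative integer missing from the set.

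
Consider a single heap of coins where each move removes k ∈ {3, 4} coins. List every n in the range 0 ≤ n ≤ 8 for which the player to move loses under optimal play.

Grundy values for subtraction set {3, 4}:
g(0) = mex{} = 0
g(1) = mex{} = 0
g(2) = mex{} = 0
g(3) = mex{0} = 1
g(4) = mex{0} = 1
g(5) = mex{0} = 1
g(6) = mex{0,1} = 2
g(7) = mex{1} = 0
g(8) = mex{1} = 0
The P-positions (g = 0) in 0..8 are 0, 1, 2, 7, 8.

0, 1, 2, 7, 8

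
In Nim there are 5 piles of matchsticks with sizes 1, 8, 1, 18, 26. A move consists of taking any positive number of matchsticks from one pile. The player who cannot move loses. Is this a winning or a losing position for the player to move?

Compute the nim-sum pairwise:
1 ⊕ 8 = 9
9 ⊕ 1 = 8
8 ⊕ 18 = 26
26 ⊕ 26 = 0
The nim-sum is 0, so this is a P-position: the player to move is in a losing position under optimal play.

Losing position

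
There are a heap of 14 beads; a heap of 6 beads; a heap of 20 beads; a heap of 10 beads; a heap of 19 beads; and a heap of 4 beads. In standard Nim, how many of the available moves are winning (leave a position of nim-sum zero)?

1

Compute the nim-sum pairwise:
14 ⊕ 6 = 8
8 ⊕ 20 = 28
28 ⊕ 10 = 22
22 ⊕ 19 = 5
5 ⊕ 4 = 1
The overall nim-sum is X = 1. A heap of size p has a winning move iff p XOR X < p (reduce it to p XOR X).
  14: 14 XOR 1 = 15 ≥ 14 — no move.
  6: 6 XOR 1 = 7 ≥ 6 — no move.
  20: 20 XOR 1 = 21 ≥ 20 — no move.
  10: 10 XOR 1 = 11 ≥ 10 — no move.
  19: 19 XOR 1 = 18 < 19 — winning move (to 18).
  4: 4 XOR 1 = 5 ≥ 4 — no move.
That gives 1 winning move.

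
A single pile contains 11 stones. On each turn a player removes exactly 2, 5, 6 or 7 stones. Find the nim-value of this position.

3

Grundy values for subtraction set {2, 5, 6, 7}:
g(0) = mex{} = 0
g(1) = mex{} = 0
g(2) = mex{0} = 1
g(3) = mex{0} = 1
g(4) = mex{1} = 0
g(5) = mex{0,1} = 2
g(6) = mex{0} = 1
g(7) = mex{0,1,2} = 3
g(8) = mex{0,1} = 2
g(9) = mex{0,1,3} = 2
g(10) = mex{0,1,2} = 3
g(11) = mex{0,1,2} = 3
So g(11) = 3.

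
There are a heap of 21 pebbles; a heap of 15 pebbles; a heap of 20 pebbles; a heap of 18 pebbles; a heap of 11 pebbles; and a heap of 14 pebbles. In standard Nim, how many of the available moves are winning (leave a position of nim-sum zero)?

3

Write each in binary and XOR column by column:
  10101  (21)
  01111  (15)
  10100  (20)
  10010  (18)
  01011  (11)
  01110  (14)
  -----
  11001  (25)
The overall nim-sum is X = 25. A heap of size p has a winning move iff p XOR X < p (reduce it to p XOR X).
  21: 21 XOR 25 = 12 < 21 — winning move (to 12).
  15: 15 XOR 25 = 22 ≥ 15 — no move.
  20: 20 XOR 25 = 13 < 20 — winning move (to 13).
  18: 18 XOR 25 = 11 < 18 — winning move (to 11).
  11: 11 XOR 25 = 18 ≥ 11 — no move.
  14: 14 XOR 25 = 23 ≥ 14 — no move.
That gives 3 winning moves.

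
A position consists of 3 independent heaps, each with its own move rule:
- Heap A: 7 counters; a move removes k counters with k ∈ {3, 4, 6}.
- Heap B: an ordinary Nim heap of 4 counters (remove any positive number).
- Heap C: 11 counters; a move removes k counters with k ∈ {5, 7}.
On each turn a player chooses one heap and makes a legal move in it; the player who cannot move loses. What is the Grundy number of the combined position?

Build the Grundy sequence for heap A with g(k) = mex{g(k−s) : s ∈ {3, 4, 6}, s ≤ k}:
g(0) = mex{} = 0
g(1) = mex{} = 0
g(2) = mex{} = 0
g(3) = mex{0} = 1
g(4) = mex{0} = 1
g(5) = mex{0} = 1
g(6) = mex{0,1} = 2
g(7) = mex{0,1} = 2
So g(7) = 2.
Heap B is a plain Nim heap of size 4, so its Grundy value is 4.
Build the Grundy sequence for heap C with g(k) = mex{g(k−s) : s ∈ {5, 7}, s ≤ k}:
k:     0  1  2  3  4  5  6  7  8  9 10 11
g(k):  0  0  0  0  0  1  1  1  1  1  2  2
So g(11) = 2.
By the Sprague-Grundy theorem, the Grundy value of a sum of independent games is the XOR of the component values.
Combined value = 2 ⊕ 4 ⊕ 2 = 4.

4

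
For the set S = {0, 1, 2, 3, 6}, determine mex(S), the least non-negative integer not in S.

The values 0, 1, 2, 3 are all present; 4 is the first non-negative integer missing from the set.

4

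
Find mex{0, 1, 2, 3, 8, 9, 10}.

4

The values 0, 1, 2, 3 are all present; 4 is the first non-negative integer missing from the set.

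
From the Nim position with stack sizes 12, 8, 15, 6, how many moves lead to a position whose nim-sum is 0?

3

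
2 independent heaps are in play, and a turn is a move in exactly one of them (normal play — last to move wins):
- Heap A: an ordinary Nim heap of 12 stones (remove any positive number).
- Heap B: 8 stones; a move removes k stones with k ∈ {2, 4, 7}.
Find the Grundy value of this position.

13

Heap A is a plain Nim heap of size 12, so its Grundy value is 12.
Build the Grundy sequence for heap B with g(k) = mex{g(k−s) : s ∈ {2, 4, 7}, s ≤ k}:
k:     0  1  2  3  4  5  6  7  8
g(k):  0  0  1  1  2  2  0  3  1
So g(8) = 1.
The value of a disjunctive sum is the nim-sum of the parts.
Combined value = 12 ⊕ 1 = 13.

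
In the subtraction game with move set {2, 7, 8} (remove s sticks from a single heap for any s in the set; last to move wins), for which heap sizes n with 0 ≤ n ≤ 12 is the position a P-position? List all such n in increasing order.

0, 1, 4, 5, 10

Compute g(0), g(1), … for moves {2, 7, 8}:
k:     0  1  2  3  4  5  6  7  8  9 10 11 12
g(k):  0  0  1  1  0  0  1  1  2  2  0  3  1
The P-positions (g = 0) in 0..12 are 0, 1, 4, 5, 10.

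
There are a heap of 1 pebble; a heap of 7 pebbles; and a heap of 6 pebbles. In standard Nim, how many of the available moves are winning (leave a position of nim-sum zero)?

Compute the nim-sum pairwise:
1 ^ 7 = 6
6 ^ 6 = 0
The nim-sum is already 0, so every move leaves a nonzero nim-sum — there are no winning moves.

0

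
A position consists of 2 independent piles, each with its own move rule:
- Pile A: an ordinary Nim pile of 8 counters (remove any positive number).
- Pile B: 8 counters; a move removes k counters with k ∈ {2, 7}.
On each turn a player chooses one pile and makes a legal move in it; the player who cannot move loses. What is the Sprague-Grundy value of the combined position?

10

Pile A is a plain Nim pile of size 8, so its Grundy value is 8.
For pile B, compute g(0), g(1), … with moves {2, 7}:
g(0) = mex{} = 0
g(1) = mex{} = 0
g(2) = mex{0} = 1
g(3) = mex{0} = 1
g(4) = mex{1} = 0
g(5) = mex{1} = 0
g(6) = mex{0} = 1
g(7) = mex{0} = 1
g(8) = mex{0,1} = 2
So g(8) = 2.
The value of a disjunctive sum is the nim-sum of the parts.
Combined value = 8 ⊕ 2 = 10.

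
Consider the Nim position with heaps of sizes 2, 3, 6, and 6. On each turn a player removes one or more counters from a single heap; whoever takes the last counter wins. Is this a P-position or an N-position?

N-position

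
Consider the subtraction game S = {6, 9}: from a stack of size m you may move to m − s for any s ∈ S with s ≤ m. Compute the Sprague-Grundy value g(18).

0

Compute g(0), g(1), … for moves {6, 9}:
k:     0  1  2  3  4  5  6  7  8  9 10 11 12 13 14 15 16 17 18
g(k):  0  0  0  0  0  0  1  1  1  1  1  1  2  2  2  0  0  0  0
So g(18) = 0.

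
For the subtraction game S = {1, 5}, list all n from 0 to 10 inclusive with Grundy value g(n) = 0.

0, 2, 4, 6, 8, 10

Grundy values for subtraction set {1, 5}:
g(0) = mex{} = 0
g(1) = mex{0} = 1
g(2) = mex{1} = 0
g(3) = mex{0} = 1
g(4) = mex{1} = 0
g(5) = mex{0} = 1
g(6) = mex{1} = 0
g(7) = mex{0} = 1
g(8) = mex{1} = 0
g(9) = mex{0} = 1
g(10) = mex{1} = 0
The P-positions (g = 0) in 0..10 are 0, 2, 4, 6, 8, 10.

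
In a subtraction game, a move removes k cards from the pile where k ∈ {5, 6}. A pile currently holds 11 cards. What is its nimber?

0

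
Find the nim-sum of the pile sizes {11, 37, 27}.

In binary:
  001011  (11)
  100101  (37)
  011011  (27)
  ------
  110101  (53)

53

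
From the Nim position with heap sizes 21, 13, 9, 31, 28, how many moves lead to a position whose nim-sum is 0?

3

Bitwise XOR of the heap sizes:
  10101  (21)
  01101  (13)
  01001  (9)
  11111  (31)
  11100  (28)
  -----
  10010  (18)
The overall nim-sum is X = 18. A heap of size p has a winning move iff p XOR X < p (reduce it to p XOR X).
  21: 21 XOR 18 = 7 < 21 — winning move (to 7).
  13: 13 XOR 18 = 31 ≥ 13 — no move.
  9: 9 XOR 18 = 27 ≥ 9 — no move.
  31: 31 XOR 18 = 13 < 31 — winning move (to 13).
  28: 28 XOR 18 = 14 < 28 — winning move (to 14).
That gives 3 winning moves.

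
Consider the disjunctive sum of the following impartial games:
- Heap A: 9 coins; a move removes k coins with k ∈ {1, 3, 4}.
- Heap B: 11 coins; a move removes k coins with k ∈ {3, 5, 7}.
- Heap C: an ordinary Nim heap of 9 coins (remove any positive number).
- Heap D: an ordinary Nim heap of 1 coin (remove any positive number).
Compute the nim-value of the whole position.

8

For heap A, compute g(0), g(1), … with moves {1, 3, 4}:
k:     0  1  2  3  4  5  6  7  8  9
g(k):  0  1  0  1  2  3  2  0  1  0
So g(9) = 0.
Grundy values for heap B (subtraction set {3, 5, 7}):
g(0) = mex{} = 0
g(1) = mex{} = 0
g(2) = mex{} = 0
g(3) = mex{0} = 1
g(4) = mex{0} = 1
g(5) = mex{0} = 1
g(6) = mex{0,1} = 2
g(7) = mex{0,1} = 2
g(8) = mex{0,1} = 2
g(9) = mex{0,1,2} = 3
g(10) = mex{1,2} = 0
g(11) = mex{1,2} = 0
So g(11) = 0.
Heap C is a plain Nim heap of size 9, so its Grundy value is 9.
Heap D is a plain Nim heap of size 1, so its Grundy value is 1.
By the Sprague-Grundy theorem, the Grundy value of a sum of independent games is the XOR of the component values.
Combined value = 0 XOR 0 XOR 9 XOR 1 = 8.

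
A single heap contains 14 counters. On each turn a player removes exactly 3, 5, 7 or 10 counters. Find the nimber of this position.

Compute g(0), g(1), … for moves {3, 5, 7, 10}:
k:     0  1  2  3  4  5  6  7  8  9 10 11 12 13 14
g(k):  0  0  0  1  1  1  2  2  2  3  3  3  4  0  0
So g(14) = 0.

0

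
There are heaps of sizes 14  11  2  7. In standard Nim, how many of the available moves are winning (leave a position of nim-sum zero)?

0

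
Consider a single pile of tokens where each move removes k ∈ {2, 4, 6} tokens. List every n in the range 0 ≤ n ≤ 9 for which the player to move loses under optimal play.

0, 1, 8, 9

Build the Grundy sequence with g(k) = mex{g(k−s) : s ∈ {2, 4, 6}, s ≤ k}:
g(0) = mex{} = 0
g(1) = mex{} = 0
g(2) = mex{0} = 1
g(3) = mex{0} = 1
g(4) = mex{0,1} = 2
g(5) = mex{0,1} = 2
g(6) = mex{0,1,2} = 3
g(7) = mex{0,1,2} = 3
g(8) = mex{1,2,3} = 0
g(9) = mex{1,2,3} = 0
The P-positions (g = 0) in 0..9 are 0, 1, 8, 9.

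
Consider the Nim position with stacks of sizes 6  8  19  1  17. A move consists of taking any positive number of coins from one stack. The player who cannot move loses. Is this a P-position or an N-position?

Compute the nim-sum pairwise:
6 ⊕ 8 = 14
14 ⊕ 19 = 29
29 ⊕ 1 = 28
28 ⊕ 17 = 13
The nim-sum is 13 ≠ 0, so this is an N-position: the player to move can win.

N-position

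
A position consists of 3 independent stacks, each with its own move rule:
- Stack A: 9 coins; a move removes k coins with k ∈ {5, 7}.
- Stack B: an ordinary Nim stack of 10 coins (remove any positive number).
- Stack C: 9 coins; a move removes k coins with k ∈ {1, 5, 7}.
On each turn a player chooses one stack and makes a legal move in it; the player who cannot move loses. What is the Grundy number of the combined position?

Grundy values for stack A (subtraction set {5, 7}):
g(0) = mex{} = 0
g(1) = mex{} = 0
g(2) = mex{} = 0
g(3) = mex{} = 0
g(4) = mex{} = 0
g(5) = mex{0} = 1
g(6) = mex{0} = 1
g(7) = mex{0} = 1
g(8) = mex{0} = 1
g(9) = mex{0} = 1
So g(9) = 1.
Stack B is a plain Nim stack of size 10, so its Grundy value is 10.
Grundy values for stack C (subtraction set {1, 5, 7}):
k:     0  1  2  3  4  5  6  7  8  9
g(k):  0  1  0  1  0  1  0  1  0  1
So g(9) = 1.
The value of a disjunctive sum is the nim-sum of the parts.
Combined value = 1 XOR 10 XOR 1 = 10.

10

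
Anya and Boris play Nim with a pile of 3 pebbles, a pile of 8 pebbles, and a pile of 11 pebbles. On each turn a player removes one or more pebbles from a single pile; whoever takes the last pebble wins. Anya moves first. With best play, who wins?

Nim-sum: 3 ^ 8 ^ 11 = 0.
The nim-sum is 0, so this is a P-position: the player to move is in a losing position under optimal play; Anya is about to move from it and so loses — Boris wins.

Boris wins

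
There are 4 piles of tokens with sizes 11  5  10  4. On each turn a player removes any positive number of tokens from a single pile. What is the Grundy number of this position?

0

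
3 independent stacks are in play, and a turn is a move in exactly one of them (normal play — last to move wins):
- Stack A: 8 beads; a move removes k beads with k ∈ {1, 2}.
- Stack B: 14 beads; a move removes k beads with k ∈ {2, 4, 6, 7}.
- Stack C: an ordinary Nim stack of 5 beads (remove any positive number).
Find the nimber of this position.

5

For stack A, compute g(0), g(1), … with moves {1, 2}:
k:     0  1  2  3  4  5  6  7  8
g(k):  0  1  2  0  1  2  0  1  2
So g(8) = 2.
Build the Grundy sequence for stack B with g(k) = mex{g(k−s) : s ∈ {2, 4, 6, 7}, s ≤ k}:
g(0) = mex{} = 0
g(1) = mex{} = 0
g(2) = mex{0} = 1
g(3) = mex{0} = 1
g(4) = mex{0,1} = 2
g(5) = mex{0,1} = 2
g(6) = mex{0,1,2} = 3
g(7) = mex{0,1,2} = 3
g(8) = mex{0,1,2,3} = 4
g(9) = mex{1,2,3} = 0
g(10) = mex{1,2,3,4} = 0
g(11) = mex{0,2,3} = 1
g(12) = mex{0,2,3,4} = 1
g(13) = mex{0,1,3} = 2
g(14) = mex{0,1,3,4} = 2
So g(14) = 2.
Stack C is a plain Nim stack of size 5, so its Grundy value is 5.
The value of a disjunctive sum is the nim-sum of the parts.
Combined value = 2 ⊕ 2 ⊕ 5 = 5.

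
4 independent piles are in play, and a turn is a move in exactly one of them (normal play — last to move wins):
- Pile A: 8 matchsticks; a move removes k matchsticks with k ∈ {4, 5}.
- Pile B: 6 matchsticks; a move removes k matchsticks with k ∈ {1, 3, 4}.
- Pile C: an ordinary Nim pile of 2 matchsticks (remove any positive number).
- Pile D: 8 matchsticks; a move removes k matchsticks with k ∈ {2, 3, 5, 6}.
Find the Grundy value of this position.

2

For pile A, compute g(0), g(1), … with moves {4, 5}:
k:     0  1  2  3  4  5  6  7  8
g(k):  0  0  0  0  1  1  1  1  2
So g(8) = 2.
Grundy values for pile B (subtraction set {1, 3, 4}):
g(0) = mex{} = 0
g(1) = mex{0} = 1
g(2) = mex{1} = 0
g(3) = mex{0} = 1
g(4) = mex{0,1} = 2
g(5) = mex{0,1,2} = 3
g(6) = mex{0,1,3} = 2
So g(6) = 2.
Pile C is a plain Nim pile of size 2, so its Grundy value is 2.
Build the Grundy sequence for pile D with g(k) = mex{g(k−s) : s ∈ {2, 3, 5, 6}, s ≤ k}:
g(0) = mex{} = 0
g(1) = mex{} = 0
g(2) = mex{0} = 1
g(3) = mex{0} = 1
g(4) = mex{0,1} = 2
g(5) = mex{0,1} = 2
g(6) = mex{0,1,2} = 3
g(7) = mex{0,1,2} = 3
g(8) = mex{1,2,3} = 0
So g(8) = 0.
By the Sprague-Grundy theorem, the Grundy value of a sum of independent games is the XOR of the component values.
Combined value = 2 XOR 2 XOR 2 XOR 0 = 2.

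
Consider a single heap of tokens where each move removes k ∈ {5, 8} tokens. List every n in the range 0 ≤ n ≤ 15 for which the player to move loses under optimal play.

0, 1, 2, 3, 4, 13, 14, 15

Compute g(0), g(1), … for moves {5, 8}:
k:     0  1  2  3  4  5  6  7  8  9 10 11 12 13 14 15
g(k):  0  0  0  0  0  1  1  1  1  1  2  2  2  0  0  0
The P-positions (g = 0) in 0..15 are 0, 1, 2, 3, 4, 13, 14, 15.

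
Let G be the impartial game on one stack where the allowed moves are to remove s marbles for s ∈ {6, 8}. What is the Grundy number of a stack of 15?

0

Build the Grundy sequence with g(k) = mex{g(k−s) : s ∈ {6, 8}, s ≤ k}:
k:     0  1  2  3  4  5  6  7  8  9 10 11 12 13 14 15
g(k):  0  0  0  0  0  0  1  1  1  1  1  1  2  2  0  0
So g(15) = 0.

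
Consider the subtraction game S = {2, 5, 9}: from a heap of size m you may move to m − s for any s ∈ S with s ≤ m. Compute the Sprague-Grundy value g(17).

Build the Grundy sequence with g(k) = mex{g(k−s) : s ∈ {2, 5, 9}, s ≤ k}:
k:     0  1  2  3  4  5  6  7  8  9 10 11 12 13 14 15 16 17
g(k):  0  0  1  1  0  2  1  0  0  1  1  0  2  1  0  0  1  1
So g(17) = 1.

1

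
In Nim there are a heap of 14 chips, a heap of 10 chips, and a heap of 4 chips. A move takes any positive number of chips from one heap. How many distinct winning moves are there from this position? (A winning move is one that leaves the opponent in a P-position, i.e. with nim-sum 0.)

Nim-sum: 14 ⊕ 10 ⊕ 4 = 0.
The nim-sum is already 0, so every move leaves a nonzero nim-sum — there are no winning moves.

0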